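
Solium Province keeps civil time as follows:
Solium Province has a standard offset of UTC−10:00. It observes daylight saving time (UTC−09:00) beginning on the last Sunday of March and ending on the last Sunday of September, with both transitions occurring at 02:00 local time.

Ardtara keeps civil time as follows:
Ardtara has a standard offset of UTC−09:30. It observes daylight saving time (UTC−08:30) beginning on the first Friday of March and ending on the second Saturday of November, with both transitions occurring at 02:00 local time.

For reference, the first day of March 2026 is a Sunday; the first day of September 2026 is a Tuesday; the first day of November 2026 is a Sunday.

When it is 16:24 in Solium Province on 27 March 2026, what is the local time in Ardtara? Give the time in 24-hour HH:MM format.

1 March 2026 is a Sunday, so Sundays fall on 1, 8, 15, 22, 29; the last is March 29.
1 September 2026 is a Tuesday, so Sundays fall on 6, 13, 20, 27; the last is September 27.
27 March 2026 does not fall between 29 March and 27 September, so daylight saving is not in effect and Solium Province is at UTC−10:00.
16:24 Solium Province + 10h = 02:24 UTC (rolling into the next day, 28 March 2026).
1 March 2026 is a Sunday, so the first Friday is March 6.
1 November 2026 is a Sunday, so the first Saturday is November 7 and the second is November 14.
At the standard offset (UTC−09:30), 02:24 UTC − 9h30m = 16:54 Ardtara standard time (rolling into the previous day, 27 March 2026).
The standard-time date in Ardtara, 27 March 2026, lies within the daylight-saving period (6 March – 14 November), so Ardtara is on daylight time, UTC−08:30.
02:24 UTC − 8h30m = 17:54 Ardtara (rolling into the previous day, 27 March 2026).

17:54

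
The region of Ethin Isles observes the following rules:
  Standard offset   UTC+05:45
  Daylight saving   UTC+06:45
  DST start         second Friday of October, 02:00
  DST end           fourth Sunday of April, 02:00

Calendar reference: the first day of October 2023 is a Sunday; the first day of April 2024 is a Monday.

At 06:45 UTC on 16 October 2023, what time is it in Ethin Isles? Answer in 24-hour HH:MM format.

13:30

1 October 2023 is a Sunday, so the first Friday is October 6 and the second is October 13.
1 April 2024 is a Monday, so the first Sunday is April 7 and the fourth is April 28.
At the standard offset (UTC+05:45), 06:45 UTC + 5h45m = 12:30 Ethin Isles standard time.
The standard-time date in Ethin Isles, 16 October 2023, falls between 13 October 2023 and 28 April 2024, so daylight saving is in effect and Ethin Isles is at UTC+06:45.
06:45 UTC + 6h45m = 13:30 local.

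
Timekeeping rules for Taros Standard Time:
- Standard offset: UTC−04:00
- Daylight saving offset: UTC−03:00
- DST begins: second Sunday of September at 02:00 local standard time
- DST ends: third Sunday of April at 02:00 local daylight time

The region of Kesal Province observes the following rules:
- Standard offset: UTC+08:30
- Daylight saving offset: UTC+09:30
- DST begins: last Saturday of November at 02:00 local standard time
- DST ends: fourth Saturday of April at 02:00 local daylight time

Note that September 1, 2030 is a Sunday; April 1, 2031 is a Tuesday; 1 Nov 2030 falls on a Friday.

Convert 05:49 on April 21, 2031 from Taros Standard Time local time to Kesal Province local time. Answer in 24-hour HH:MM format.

19:19

1 September 2030 is a Sunday, so the first Sunday is September 1 and the second is September 8.
1 April 2031 is a Tuesday, so the first Sunday is April 6 and the third is April 20.
April 21, 2031 does not fall between 8 September 2030 and 20 April 2031, so daylight saving is not in effect and Taros Standard Time is at UTC−04:00.
05:49 Taros Standard Time + 4h = 09:49 UTC.
1 November 2030 is a Friday, so Saturdays fall on 2, 9, 16, 23, 30; the last is November 30.
1 April 2031 is a Tuesday, so the first Saturday is April 5 and the fourth is April 26.
At the standard offset (UTC+08:30), 09:49 UTC + 8h30m = 18:19 Kesal Province standard time.
The standard-time date in Kesal Province, April 21, 2031, falls between 30 November 2030 and 26 April 2031, so daylight saving is in effect and Kesal Province is at UTC+09:30.
09:49 UTC + 9h30m = 19:19 Kesal Province.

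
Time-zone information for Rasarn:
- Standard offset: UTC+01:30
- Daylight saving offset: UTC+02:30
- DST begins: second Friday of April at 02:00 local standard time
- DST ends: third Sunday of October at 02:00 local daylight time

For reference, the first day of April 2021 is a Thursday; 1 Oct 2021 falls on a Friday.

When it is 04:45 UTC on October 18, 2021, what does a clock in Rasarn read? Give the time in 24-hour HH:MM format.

1 April 2021 is a Thursday, so the first Friday is April 2 and the second is April 9.
1 October 2021 is a Friday, so the first Sunday is October 3 and the third is October 17.
At the standard offset (UTC+01:30), 04:45 UTC + 1h30m = 06:15 Rasarn standard time.
The standard-time date in Rasarn, October 18, 2021, is outside the daylight-saving period (9 April – 17 October), so Rasarn is on standard time, UTC+01:30.
04:45 UTC + 1h30m = 06:15 local.

06:15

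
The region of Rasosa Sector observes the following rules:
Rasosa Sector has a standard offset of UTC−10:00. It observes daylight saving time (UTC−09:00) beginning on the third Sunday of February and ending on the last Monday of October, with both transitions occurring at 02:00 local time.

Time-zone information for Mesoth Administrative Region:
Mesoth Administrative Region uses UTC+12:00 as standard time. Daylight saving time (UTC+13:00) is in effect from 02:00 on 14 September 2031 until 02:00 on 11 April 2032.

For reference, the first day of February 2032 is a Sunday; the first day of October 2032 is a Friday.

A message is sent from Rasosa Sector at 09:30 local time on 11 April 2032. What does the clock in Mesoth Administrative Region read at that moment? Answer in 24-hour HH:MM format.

1 February 2032 is a Sunday, so the first Sunday is February 1 and the third is February 15.
1 October 2032 is a Friday, so Mondays fall on 4, 11, 18, 25; the last is October 25.
Daylight saving runs 15 February – 25 October; 11 April 2032 is inside that window, so Rasosa Sector is at UTC−09:00.
09:30 Rasosa Sector + 9h = 18:30 UTC.
At the standard offset (UTC+12:00), 18:30 UTC + 12h = 06:30 Mesoth Administrative Region standard time (rolling into the next day, 12 April 2032).
The standard-time date in Mesoth Administrative Region, 12 April 2032, is outside the daylight-saving period (14 September 2031 – 11 April 2032), so Mesoth Administrative Region is on standard time, UTC+12:00.
18:30 UTC + 12h = 06:30 Mesoth Administrative Region (rolling into the next day, 12 April 2032).

06:30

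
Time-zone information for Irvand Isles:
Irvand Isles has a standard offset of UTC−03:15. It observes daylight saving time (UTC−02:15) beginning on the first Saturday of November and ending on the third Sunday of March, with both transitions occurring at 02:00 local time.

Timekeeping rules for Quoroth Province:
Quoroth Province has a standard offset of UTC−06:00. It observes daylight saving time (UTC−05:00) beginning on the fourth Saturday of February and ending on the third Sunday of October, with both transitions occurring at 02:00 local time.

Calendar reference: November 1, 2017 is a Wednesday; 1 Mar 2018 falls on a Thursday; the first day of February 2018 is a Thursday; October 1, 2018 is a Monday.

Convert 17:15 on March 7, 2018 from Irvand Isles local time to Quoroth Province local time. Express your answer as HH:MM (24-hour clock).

14:30

1 November 2017 is a Wednesday, so the first Saturday is November 4.
1 March 2018 is a Thursday, so the first Sunday is March 4 and the third is March 18.
Daylight saving runs 4 November 2017 – 18 March 2018; March 7, 2018 is inside that window, so Irvand Isles is at UTC−02:15.
17:15 Irvand Isles + 2h15m = 19:30 UTC.
1 February 2018 is a Thursday, so the first Saturday is February 3 and the fourth is February 24.
1 October 2018 is a Monday, so the first Sunday is October 7 and the third is October 21.
At the standard offset (UTC−06:00), 19:30 UTC − 6h = 13:30 Quoroth Province standard time.
Daylight saving runs 24 February – 21 October; the standard-time date in Quoroth Province, March 7, 2018, is inside that window, so Quoroth Province is at UTC−05:00.
19:30 UTC − 5h = 14:30 Quoroth Province.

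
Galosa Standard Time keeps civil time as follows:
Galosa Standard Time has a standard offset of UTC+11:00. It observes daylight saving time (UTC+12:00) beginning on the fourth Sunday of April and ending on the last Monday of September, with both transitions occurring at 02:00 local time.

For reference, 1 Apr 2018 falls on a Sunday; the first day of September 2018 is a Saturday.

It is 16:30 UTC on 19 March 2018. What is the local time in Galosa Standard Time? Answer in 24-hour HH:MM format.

1 April 2018 is a Sunday, so the first Sunday is April 1 and the fourth is April 22.
1 September 2018 is a Saturday, so Mondays fall on 3, 10, 17, 24; the last is September 24.
At the standard offset (UTC+11:00), 16:30 UTC + 11h = 03:30 Galosa Standard Time standard time (rolling into the next day, 20 March 2018).
Daylight saving runs 22 April – 24 September; the standard-time date in Galosa Standard Time, 20 March 2018, is outside that window, so Galosa Standard Time is on standard time at UTC+11:00.
16:30 UTC + 11h = 03:30 local (rolling into the next day, 20 March 2018).

03:30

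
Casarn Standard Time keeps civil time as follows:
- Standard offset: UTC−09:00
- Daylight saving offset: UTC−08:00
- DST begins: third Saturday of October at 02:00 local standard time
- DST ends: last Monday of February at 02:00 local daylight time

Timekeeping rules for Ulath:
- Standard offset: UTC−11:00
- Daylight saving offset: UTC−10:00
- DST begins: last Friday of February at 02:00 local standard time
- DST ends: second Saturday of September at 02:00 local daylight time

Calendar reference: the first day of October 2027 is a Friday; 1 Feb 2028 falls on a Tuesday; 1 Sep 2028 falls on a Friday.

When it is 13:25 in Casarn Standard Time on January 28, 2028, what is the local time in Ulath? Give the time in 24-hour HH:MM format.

1 October 2027 is a Friday, so the first Saturday is October 2 and the third is October 16.
1 February 2028 is a Tuesday, so Mondays fall on 7, 14, 21, 28; the last is February 28.
January 28, 2028 falls between 16 October 2027 and 28 February 2028, so daylight saving is in effect and Casarn Standard Time is at UTC−08:00.
13:25 Casarn Standard Time + 8h = 21:25 UTC.
1 February 2028 is a Tuesday, so Fridays fall on 4, 11, 18, 25; the last is February 25.
1 September 2028 is a Friday, so the first Saturday is September 2 and the second is September 9.
At the standard offset (UTC−11:00), 21:25 UTC − 11h = 10:25 Ulath standard time.
Daylight saving runs 25 February – 9 September; the standard-time date in Ulath, January 28, 2028, is outside that window, so Ulath is on standard time at UTC−11:00.
21:25 UTC − 11h = 10:25 Ulath.

10:25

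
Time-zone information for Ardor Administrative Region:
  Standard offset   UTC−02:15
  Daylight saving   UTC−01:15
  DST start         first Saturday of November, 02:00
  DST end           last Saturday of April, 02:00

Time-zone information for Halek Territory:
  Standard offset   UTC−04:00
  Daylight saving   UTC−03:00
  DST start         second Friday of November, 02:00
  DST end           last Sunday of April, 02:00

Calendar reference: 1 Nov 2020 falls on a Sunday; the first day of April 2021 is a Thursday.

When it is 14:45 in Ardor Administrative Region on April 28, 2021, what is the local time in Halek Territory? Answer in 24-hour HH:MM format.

13:00

1 November 2020 is a Sunday, so the first Saturday is November 7.
1 April 2021 is a Thursday, so Saturdays fall on 3, 10, 17, 24; the last is April 24.
April 28, 2021 does not fall between 7 November 2020 and 24 April 2021, so daylight saving is not in effect and Ardor Administrative Region is at UTC−02:15.
14:45 Ardor Administrative Region + 2h15m = 17:00 UTC.
1 November 2020 is a Sunday, so the first Friday is November 6 and the second is November 13.
1 April 2021 is a Thursday, so Sundays fall on 4, 11, 18, 25; the last is April 25.
At the standard offset (UTC−04:00), 17:00 UTC − 4h = 13:00 Halek Territory standard time.
The standard-time date in Halek Territory, April 28, 2021, is outside the daylight-saving period (13 November 2020 – 25 April 2021), so Halek Territory is on standard time, UTC−04:00.
17:00 UTC − 4h = 13:00 Halek Territory.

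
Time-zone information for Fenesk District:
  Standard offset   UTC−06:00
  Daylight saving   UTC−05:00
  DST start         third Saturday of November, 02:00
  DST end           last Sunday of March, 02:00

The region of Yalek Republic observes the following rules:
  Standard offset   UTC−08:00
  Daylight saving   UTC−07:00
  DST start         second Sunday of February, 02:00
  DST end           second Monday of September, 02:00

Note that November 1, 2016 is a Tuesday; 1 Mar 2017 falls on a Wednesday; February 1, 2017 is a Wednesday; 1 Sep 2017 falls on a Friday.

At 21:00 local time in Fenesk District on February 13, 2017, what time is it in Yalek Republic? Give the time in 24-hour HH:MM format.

19:00

1 November 2016 is a Tuesday, so the first Saturday is November 5 and the third is November 19.
1 March 2017 is a Wednesday, so Sundays fall on 5, 12, 19, 26; the last is March 26.
February 13, 2017 falls between 19 November 2016 and 26 March 2017, so daylight saving is in effect and Fenesk District is at UTC−05:00.
21:00 Fenesk District + 5h = 02:00 UTC (rolling into the next day, 14 February 2017).
1 February 2017 is a Wednesday, so the first Sunday is February 5 and the second is February 12.
1 September 2017 is a Friday, so the first Monday is September 4 and the second is September 11.
At the standard offset (UTC−08:00), 02:00 UTC − 8h = 18:00 Yalek Republic standard time (rolling into the previous day, 13 February 2017).
The standard-time date in Yalek Republic, February 13, 2017, falls between 12 February and 11 September, so daylight saving is in effect and Yalek Republic is at UTC−07:00.
02:00 UTC − 7h = 19:00 Yalek Republic (rolling into the previous day, 13 February 2017).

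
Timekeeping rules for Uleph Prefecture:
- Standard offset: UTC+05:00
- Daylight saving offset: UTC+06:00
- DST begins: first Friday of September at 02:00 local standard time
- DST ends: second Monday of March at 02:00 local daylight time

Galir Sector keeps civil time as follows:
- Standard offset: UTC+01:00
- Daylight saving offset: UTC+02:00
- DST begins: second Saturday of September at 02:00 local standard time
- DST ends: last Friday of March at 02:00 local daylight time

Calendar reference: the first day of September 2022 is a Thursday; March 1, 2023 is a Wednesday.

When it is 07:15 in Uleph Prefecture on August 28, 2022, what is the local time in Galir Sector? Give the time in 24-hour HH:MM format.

03:15

1 September 2022 is a Thursday, so the first Friday is September 2.
1 March 2023 is a Wednesday, so the first Monday is March 6 and the second is March 13.
Daylight saving runs 2 September 2022 – 13 March 2023; August 28, 2022 is outside that window, so Uleph Prefecture is on standard time at UTC+05:00.
07:15 Uleph Prefecture − 5h = 02:15 UTC.
1 September 2022 is a Thursday, so the first Saturday is September 3 and the second is September 10.
1 March 2023 is a Wednesday, so Fridays fall on 3, 10, 17, 24, 31; the last is March 31.
At the standard offset (UTC+01:00), 02:15 UTC + 1h = 03:15 Galir Sector standard time.
The standard-time date in Galir Sector, August 28, 2022, is outside the daylight-saving period (10 September 2022 – 31 March 2023), so Galir Sector is on standard time, UTC+01:00.
02:15 UTC + 1h = 03:15 Galir Sector.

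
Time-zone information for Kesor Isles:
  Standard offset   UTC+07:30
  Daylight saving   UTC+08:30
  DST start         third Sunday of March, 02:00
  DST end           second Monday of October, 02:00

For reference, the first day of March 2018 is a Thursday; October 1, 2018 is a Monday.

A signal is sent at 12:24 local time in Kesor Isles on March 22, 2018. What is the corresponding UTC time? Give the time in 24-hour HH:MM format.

1 March 2018 is a Thursday, so the first Sunday is March 4 and the third is March 18.
1 October 2018 is a Monday, so the first Monday is October 1 and the second is October 8.
March 22, 2018 lies within the daylight-saving period (18 March – 8 October), so Kesor Isles is on daylight time, UTC+08:30.
12:24 local − 8h30m = 03:54 UTC.

03:54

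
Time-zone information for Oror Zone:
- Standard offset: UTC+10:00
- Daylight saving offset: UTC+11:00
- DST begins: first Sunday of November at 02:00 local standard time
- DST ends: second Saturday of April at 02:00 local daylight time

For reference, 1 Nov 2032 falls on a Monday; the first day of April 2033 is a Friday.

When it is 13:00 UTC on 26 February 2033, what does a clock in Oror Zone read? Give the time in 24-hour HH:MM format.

1 November 2032 is a Monday, so the first Sunday is November 7.
1 April 2033 is a Friday, so the first Saturday is April 2 and the second is April 9.
At the standard offset (UTC+10:00), 13:00 UTC + 10h = 23:00 Oror Zone standard time.
The standard-time date in Oror Zone, 26 February 2033, falls between 7 November 2032 and 9 April 2033, so daylight saving is in effect and Oror Zone is at UTC+11:00.
13:00 UTC + 11h = 00:00 local (rolling into the next day, 27 February 2033).

00:00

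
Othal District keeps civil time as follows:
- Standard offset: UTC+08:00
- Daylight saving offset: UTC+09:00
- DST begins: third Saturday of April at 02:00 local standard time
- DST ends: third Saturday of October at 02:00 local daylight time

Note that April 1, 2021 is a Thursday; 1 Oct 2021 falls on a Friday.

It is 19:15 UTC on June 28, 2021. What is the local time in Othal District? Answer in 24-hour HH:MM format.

04:15

1 April 2021 is a Thursday, so the first Saturday is April 3 and the third is April 17.
1 October 2021 is a Friday, so the first Saturday is October 2 and the third is October 16.
At the standard offset (UTC+08:00), 19:15 UTC + 8h = 03:15 Othal District standard time (rolling into the next day, 29 June 2021).
Daylight saving runs 17 April – 16 October; the standard-time date in Othal District, June 29, 2021, is inside that window, so Othal District is at UTC+09:00.
19:15 UTC + 9h = 04:15 local (rolling into the next day, 29 June 2021).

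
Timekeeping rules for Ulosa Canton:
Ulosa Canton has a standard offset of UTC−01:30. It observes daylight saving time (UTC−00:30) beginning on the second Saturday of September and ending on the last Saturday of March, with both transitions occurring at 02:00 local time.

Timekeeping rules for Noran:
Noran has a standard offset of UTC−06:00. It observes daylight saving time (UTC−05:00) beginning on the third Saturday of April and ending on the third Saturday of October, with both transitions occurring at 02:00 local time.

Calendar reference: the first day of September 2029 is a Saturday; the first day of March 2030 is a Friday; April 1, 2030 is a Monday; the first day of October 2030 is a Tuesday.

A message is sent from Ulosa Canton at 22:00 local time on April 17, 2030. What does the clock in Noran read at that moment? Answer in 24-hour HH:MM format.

1 September 2029 is a Saturday, so the first Saturday is September 1 and the second is September 8.
1 March 2030 is a Friday, so Saturdays fall on 2, 9, 16, 23, 30; the last is March 30.
Daylight saving runs 8 September 2029 – 30 March 2030; April 17, 2030 is outside that window, so Ulosa Canton is on standard time at UTC−01:30.
22:00 Ulosa Canton + 1h30m = 23:30 UTC.
1 April 2030 is a Monday, so the first Saturday is April 6 and the third is April 20.
1 October 2030 is a Tuesday, so the first Saturday is October 5 and the third is October 19.
At the standard offset (UTC−06:00), 23:30 UTC − 6h = 17:30 Noran standard time.
The standard-time date in Noran, April 17, 2030, is outside the daylight-saving period (20 April – 19 October), so Noran is on standard time, UTC−06:00.
23:30 UTC − 6h = 17:30 Noran.

17:30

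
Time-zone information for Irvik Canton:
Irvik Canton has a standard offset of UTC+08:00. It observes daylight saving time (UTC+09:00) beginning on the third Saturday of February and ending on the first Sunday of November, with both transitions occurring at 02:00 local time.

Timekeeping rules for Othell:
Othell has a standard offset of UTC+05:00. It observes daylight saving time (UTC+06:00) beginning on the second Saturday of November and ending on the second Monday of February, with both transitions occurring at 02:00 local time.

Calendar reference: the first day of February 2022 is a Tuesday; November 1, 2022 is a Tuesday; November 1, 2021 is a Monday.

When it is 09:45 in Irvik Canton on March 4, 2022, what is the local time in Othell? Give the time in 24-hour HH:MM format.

05:45

1 February 2022 is a Tuesday, so the first Saturday is February 5 and the third is February 19.
1 November 2022 is a Tuesday, so the first Sunday is November 6.
March 4, 2022 lies within the daylight-saving period (19 February – 6 November), so Irvik Canton is on daylight time, UTC+09:00.
09:45 Irvik Canton − 9h = 00:45 UTC.
1 November 2021 is a Monday, so the first Saturday is November 6 and the second is November 13.
1 February 2022 is a Tuesday, so the first Monday is February 7 and the second is February 14.
At the standard offset (UTC+05:00), 00:45 UTC + 5h = 05:45 Othell standard time.
Daylight saving runs 13 November 2021 – 14 February 2022; the standard-time date in Othell, March 4, 2022, is outside that window, so Othell is on standard time at UTC+05:00.
00:45 UTC + 5h = 05:45 Othell.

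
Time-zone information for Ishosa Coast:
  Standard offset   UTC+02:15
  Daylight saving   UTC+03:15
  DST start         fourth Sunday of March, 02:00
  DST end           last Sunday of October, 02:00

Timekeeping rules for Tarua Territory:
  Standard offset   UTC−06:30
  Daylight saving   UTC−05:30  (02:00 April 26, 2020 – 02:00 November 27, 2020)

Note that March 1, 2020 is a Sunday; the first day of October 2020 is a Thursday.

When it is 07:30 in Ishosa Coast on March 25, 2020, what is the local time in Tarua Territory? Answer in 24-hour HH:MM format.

21:45

1 March 2020 is a Sunday, so the first Sunday is March 1 and the fourth is March 22.
1 October 2020 is a Thursday, so Sundays fall on 4, 11, 18, 25; the last is October 25.
Daylight saving runs 22 March – 25 October; March 25, 2020 is inside that window, so Ishosa Coast is at UTC+03:15.
07:30 Ishosa Coast − 3h15m = 04:15 UTC.
At the standard offset (UTC−06:30), 04:15 UTC − 6h30m = 21:45 Tarua Territory standard time (rolling into the previous day, 24 March 2020).
The standard-time date in Tarua Territory, March 24, 2020, is outside the daylight-saving period (26 April – 27 November), so Tarua Territory is on standard time, UTC−06:30.
04:15 UTC − 6h30m = 21:45 Tarua Territory (rolling into the previous day, 24 March 2020).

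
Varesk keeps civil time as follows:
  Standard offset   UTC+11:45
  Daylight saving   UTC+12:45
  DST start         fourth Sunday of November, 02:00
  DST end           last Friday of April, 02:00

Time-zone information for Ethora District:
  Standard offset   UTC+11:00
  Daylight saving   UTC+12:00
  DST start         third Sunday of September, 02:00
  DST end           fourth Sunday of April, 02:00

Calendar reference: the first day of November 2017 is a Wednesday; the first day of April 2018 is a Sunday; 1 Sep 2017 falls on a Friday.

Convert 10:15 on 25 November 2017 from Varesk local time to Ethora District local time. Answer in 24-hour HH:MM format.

10:30

1 November 2017 is a Wednesday, so the first Sunday is November 5 and the fourth is November 26.
1 April 2018 is a Sunday, so Fridays fall on 6, 13, 20, 27; the last is April 27.
25 November 2017 is outside the daylight-saving period (26 November 2017 – 27 April 2018), so Varesk is on standard time, UTC+11:45.
10:15 Varesk − 11h45m = 22:30 UTC (rolling into the previous day, 24 November 2017).
1 September 2017 is a Friday, so the first Sunday is September 3 and the third is September 17.
1 April 2018 is a Sunday, so the first Sunday is April 1 and the fourth is April 22.
At the standard offset (UTC+11:00), 22:30 UTC + 11h = 09:30 Ethora District standard time (rolling into the next day, 25 November 2017).
The standard-time date in Ethora District, 25 November 2017, falls between 17 September 2017 and 22 April 2018, so daylight saving is in effect and Ethora District is at UTC+12:00.
22:30 UTC + 12h = 10:30 Ethora District (rolling into the next day, 25 November 2017).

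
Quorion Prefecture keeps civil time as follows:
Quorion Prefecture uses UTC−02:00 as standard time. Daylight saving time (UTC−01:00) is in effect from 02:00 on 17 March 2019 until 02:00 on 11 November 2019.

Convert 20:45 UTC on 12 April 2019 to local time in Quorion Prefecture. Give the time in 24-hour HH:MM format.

19:45

At the standard offset (UTC−02:00), 20:45 UTC − 2h = 18:45 Quorion Prefecture standard time.
The standard-time date in Quorion Prefecture, 12 April 2019, falls between 17 March and 11 November, so daylight saving is in effect and Quorion Prefecture is at UTC−01:00.
20:45 UTC − 1h = 19:45 local.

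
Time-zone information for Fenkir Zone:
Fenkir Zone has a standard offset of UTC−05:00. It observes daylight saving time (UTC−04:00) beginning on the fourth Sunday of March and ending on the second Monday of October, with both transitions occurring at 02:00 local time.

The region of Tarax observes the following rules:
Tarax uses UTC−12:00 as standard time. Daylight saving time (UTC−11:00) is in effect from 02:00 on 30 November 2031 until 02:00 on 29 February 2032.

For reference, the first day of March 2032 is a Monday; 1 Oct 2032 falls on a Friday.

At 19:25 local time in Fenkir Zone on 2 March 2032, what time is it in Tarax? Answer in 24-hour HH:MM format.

1 March 2032 is a Monday, so the first Sunday is March 7 and the fourth is March 28.
1 October 2032 is a Friday, so the first Monday is October 4 and the second is October 11.
Daylight saving runs 28 March – 11 October; 2 March 2032 is outside that window, so Fenkir Zone is on standard time at UTC−05:00.
19:25 Fenkir Zone + 5h = 00:25 UTC (rolling into the next day, 3 March 2032).
At the standard offset (UTC−12:00), 00:25 UTC − 12h = 12:25 Tarax standard time (rolling into the previous day, 2 March 2032).
Daylight saving runs 30 November 2031 – 29 February 2032; the standard-time date in Tarax, 2 March 2032, is outside that window, so Tarax is on standard time at UTC−12:00.
00:25 UTC − 12h = 12:25 Tarax (rolling into the previous day, 2 March 2032).

12:25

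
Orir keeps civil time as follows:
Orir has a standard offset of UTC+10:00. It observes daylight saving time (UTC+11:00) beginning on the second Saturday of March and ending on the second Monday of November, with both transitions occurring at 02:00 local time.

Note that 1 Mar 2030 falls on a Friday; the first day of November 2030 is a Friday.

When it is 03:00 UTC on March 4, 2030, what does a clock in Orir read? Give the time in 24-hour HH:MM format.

13:00

1 March 2030 is a Friday, so the first Saturday is March 2 and the second is March 9.
1 November 2030 is a Friday, so the first Monday is November 4 and the second is November 11.
At the standard offset (UTC+10:00), 03:00 UTC + 10h = 13:00 Orir standard time.
The standard-time date in Orir, March 4, 2030, does not fall between 9 March and 11 November, so daylight saving is not in effect and Orir is at UTC+10:00.
03:00 UTC + 10h = 13:00 local.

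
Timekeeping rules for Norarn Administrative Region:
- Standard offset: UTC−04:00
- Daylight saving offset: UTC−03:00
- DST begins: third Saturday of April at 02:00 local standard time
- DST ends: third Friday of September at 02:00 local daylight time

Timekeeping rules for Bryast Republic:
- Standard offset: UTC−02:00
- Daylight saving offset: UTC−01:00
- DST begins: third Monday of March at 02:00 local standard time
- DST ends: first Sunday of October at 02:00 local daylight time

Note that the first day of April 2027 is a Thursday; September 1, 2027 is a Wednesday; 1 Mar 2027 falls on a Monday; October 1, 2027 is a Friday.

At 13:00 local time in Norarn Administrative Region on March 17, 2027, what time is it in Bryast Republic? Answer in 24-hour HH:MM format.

1 April 2027 is a Thursday, so the first Saturday is April 3 and the third is April 17.
1 September 2027 is a Wednesday, so the first Friday is September 3 and the third is September 17.
March 17, 2027 is outside the daylight-saving period (17 April – 17 September), so Norarn Administrative Region is on standard time, UTC−04:00.
13:00 Norarn Administrative Region + 4h = 17:00 UTC.
1 March 2027 is a Monday, so the first Monday is March 1 and the third is March 15.
1 October 2027 is a Friday, so the first Sunday is October 3.
At the standard offset (UTC−02:00), 17:00 UTC − 2h = 15:00 Bryast Republic standard time.
The standard-time date in Bryast Republic, March 17, 2027, lies within the daylight-saving period (15 March – 3 October), so Bryast Republic is on daylight time, UTC−01:00.
17:00 UTC − 1h = 16:00 Bryast Republic.

16:00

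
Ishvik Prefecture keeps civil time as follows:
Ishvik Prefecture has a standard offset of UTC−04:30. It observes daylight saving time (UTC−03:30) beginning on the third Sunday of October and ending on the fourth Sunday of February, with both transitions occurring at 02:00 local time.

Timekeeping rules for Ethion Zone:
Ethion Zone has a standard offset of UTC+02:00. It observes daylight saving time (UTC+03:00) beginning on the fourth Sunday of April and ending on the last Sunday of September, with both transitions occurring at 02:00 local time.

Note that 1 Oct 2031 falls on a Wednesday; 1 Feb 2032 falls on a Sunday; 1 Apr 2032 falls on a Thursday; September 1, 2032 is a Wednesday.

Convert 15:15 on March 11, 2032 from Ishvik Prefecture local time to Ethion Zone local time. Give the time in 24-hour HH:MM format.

21:45

1 October 2031 is a Wednesday, so the first Sunday is October 5 and the third is October 19.
1 February 2032 is a Sunday, so the first Sunday is February 1 and the fourth is February 22.
March 11, 2032 is outside the daylight-saving period (19 October 2031 – 22 February 2032), so Ishvik Prefecture is on standard time, UTC−04:30.
15:15 Ishvik Prefecture + 4h30m = 19:45 UTC.
1 April 2032 is a Thursday, so the first Sunday is April 4 and the fourth is April 25.
1 September 2032 is a Wednesday, so Sundays fall on 5, 12, 19, 26; the last is September 26.
At the standard offset (UTC+02:00), 19:45 UTC + 2h = 21:45 Ethion Zone standard time.
The standard-time date in Ethion Zone, March 11, 2032, is outside the daylight-saving period (25 April – 26 September), so Ethion Zone is on standard time, UTC+02:00.
19:45 UTC + 2h = 21:45 Ethion Zone.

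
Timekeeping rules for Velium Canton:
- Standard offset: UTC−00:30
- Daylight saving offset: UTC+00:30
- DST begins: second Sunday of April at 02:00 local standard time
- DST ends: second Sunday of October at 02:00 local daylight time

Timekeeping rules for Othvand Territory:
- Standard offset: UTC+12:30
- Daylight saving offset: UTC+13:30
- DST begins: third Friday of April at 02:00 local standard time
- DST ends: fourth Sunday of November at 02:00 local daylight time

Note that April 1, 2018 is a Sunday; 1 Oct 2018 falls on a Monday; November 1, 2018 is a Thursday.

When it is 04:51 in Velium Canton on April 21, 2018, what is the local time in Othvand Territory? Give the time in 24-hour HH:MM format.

1 April 2018 is a Sunday, so the first Sunday is April 1 and the second is April 8.
1 October 2018 is a Monday, so the first Sunday is October 7 and the second is October 14.
April 21, 2018 lies within the daylight-saving period (8 April – 14 October), so Velium Canton is on daylight time, UTC+00:30.
04:51 Velium Canton − 0h30m = 04:21 UTC.
1 April 2018 is a Sunday, so the first Friday is April 6 and the third is April 20.
1 November 2018 is a Thursday, so the first Sunday is November 4 and the fourth is November 25.
At the standard offset (UTC+12:30), 04:21 UTC + 12h30m = 16:51 Othvand Territory standard time.
Daylight saving runs 20 April – 25 November; the standard-time date in Othvand Territory, April 21, 2018, is inside that window, so Othvand Territory is at UTC+13:30.
04:21 UTC + 13h30m = 17:51 Othvand Territory.

17:51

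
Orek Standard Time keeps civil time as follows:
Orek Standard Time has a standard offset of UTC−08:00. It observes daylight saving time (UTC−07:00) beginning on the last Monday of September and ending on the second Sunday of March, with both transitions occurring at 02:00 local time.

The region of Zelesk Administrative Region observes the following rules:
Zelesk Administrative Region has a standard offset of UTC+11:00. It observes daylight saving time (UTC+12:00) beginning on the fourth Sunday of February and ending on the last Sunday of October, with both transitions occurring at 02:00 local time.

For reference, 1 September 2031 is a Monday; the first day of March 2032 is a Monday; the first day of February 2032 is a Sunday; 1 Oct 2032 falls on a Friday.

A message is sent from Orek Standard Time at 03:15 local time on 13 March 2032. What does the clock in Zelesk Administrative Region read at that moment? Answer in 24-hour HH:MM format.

22:15

1 September 2031 is a Monday, so Mondays fall on 1, 8, 15, 22, 29; the last is September 29.
1 March 2032 is a Monday, so the first Sunday is March 7 and the second is March 14.
13 March 2032 falls between 29 September 2031 and 14 March 2032, so daylight saving is in effect and Orek Standard Time is at UTC−07:00.
03:15 Orek Standard Time + 7h = 10:15 UTC.
1 February 2032 is a Sunday, so the first Sunday is February 1 and the fourth is February 22.
1 October 2032 is a Friday, so Sundays fall on 3, 10, 17, 24, 31; the last is October 31.
At the standard offset (UTC+11:00), 10:15 UTC + 11h = 21:15 Zelesk Administrative Region standard time.
Daylight saving runs 22 February – 31 October; the standard-time date in Zelesk Administrative Region, 13 March 2032, is inside that window, so Zelesk Administrative Region is at UTC+12:00.
10:15 UTC + 12h = 22:15 Zelesk Administrative Region.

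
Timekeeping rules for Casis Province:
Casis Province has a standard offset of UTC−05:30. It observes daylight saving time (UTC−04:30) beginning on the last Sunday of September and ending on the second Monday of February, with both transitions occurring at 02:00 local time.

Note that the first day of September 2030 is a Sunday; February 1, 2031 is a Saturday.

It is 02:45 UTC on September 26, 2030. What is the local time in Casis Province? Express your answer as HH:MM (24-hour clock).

1 September 2030 is a Sunday, so Sundays fall on 1, 8, 15, 22, 29; the last is September 29.
1 February 2031 is a Saturday, so the first Monday is February 3 and the second is February 10.
At the standard offset (UTC−05:30), 02:45 UTC − 5h30m = 21:15 Casis Province standard time (rolling into the previous day, 25 September 2030).
Daylight saving runs 29 September 2030 – 10 February 2031; the standard-time date in Casis Province, September 25, 2030, is outside that window, so Casis Province is on standard time at UTC−05:30.
02:45 UTC − 5h30m = 21:15 local (rolling into the previous day, 25 September 2030).

21:15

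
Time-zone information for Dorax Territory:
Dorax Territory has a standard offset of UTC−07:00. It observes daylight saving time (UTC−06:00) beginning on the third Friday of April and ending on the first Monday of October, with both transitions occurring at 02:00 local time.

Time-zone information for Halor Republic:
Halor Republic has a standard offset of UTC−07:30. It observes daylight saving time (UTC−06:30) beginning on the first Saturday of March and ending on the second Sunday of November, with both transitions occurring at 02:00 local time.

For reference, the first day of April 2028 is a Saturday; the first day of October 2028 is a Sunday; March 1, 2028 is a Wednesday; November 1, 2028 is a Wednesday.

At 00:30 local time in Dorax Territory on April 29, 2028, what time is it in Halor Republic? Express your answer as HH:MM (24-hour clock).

00:00

1 April 2028 is a Saturday, so the first Friday is April 7 and the third is April 21.
1 October 2028 is a Sunday, so the first Monday is October 2.
April 29, 2028 lies within the daylight-saving period (21 April – 2 October), so Dorax Territory is on daylight time, UTC−06:00.
00:30 Dorax Territory + 6h = 06:30 UTC.
1 March 2028 is a Wednesday, so the first Saturday is March 4.
1 November 2028 is a Wednesday, so the first Sunday is November 5 and the second is November 12.
At the standard offset (UTC−07:30), 06:30 UTC − 7h30m = 23:00 Halor Republic standard time (rolling into the previous day, 28 April 2028).
Daylight saving runs 4 March – 12 November; the standard-time date in Halor Republic, April 28, 2028, is inside that window, so Halor Republic is at UTC−06:30.
06:30 UTC − 6h30m = 00:00 Halor Republic.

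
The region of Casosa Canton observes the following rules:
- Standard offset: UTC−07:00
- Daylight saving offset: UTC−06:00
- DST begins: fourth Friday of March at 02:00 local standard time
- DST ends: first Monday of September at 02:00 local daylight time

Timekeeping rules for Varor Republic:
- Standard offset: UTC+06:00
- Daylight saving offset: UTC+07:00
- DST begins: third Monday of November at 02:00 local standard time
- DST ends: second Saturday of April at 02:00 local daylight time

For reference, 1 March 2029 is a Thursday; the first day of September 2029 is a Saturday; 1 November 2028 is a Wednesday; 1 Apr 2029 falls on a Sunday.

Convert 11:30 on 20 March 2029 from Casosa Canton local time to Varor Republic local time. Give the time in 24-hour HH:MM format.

01:30

1 March 2029 is a Thursday, so the first Friday is March 2 and the fourth is March 23.
1 September 2029 is a Saturday, so the first Monday is September 3.
20 March 2029 does not fall between 23 March and 3 September, so daylight saving is not in effect and Casosa Canton is at UTC−07:00.
11:30 Casosa Canton + 7h = 18:30 UTC.
1 November 2028 is a Wednesday, so the first Monday is November 6 and the third is November 20.
1 April 2029 is a Sunday, so the first Saturday is April 7 and the second is April 14.
At the standard offset (UTC+06:00), 18:30 UTC + 6h = 00:30 Varor Republic standard time (rolling into the next day, 21 March 2029).
Daylight saving runs 20 November 2028 – 14 April 2029; the standard-time date in Varor Republic, 21 March 2029, is inside that window, so Varor Republic is at UTC+07:00.
18:30 UTC + 7h = 01:30 Varor Republic (rolling into the next day, 21 March 2029).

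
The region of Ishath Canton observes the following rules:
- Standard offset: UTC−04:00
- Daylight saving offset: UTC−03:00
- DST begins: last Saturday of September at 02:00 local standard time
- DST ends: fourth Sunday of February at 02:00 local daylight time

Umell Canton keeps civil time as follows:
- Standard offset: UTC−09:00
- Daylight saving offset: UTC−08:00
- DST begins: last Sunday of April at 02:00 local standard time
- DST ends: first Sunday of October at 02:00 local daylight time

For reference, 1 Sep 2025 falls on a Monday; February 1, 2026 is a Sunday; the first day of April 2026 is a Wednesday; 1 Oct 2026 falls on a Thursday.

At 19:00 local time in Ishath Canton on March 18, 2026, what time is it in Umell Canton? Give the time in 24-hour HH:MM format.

1 September 2025 is a Monday, so Saturdays fall on 6, 13, 20, 27; the last is September 27.
1 February 2026 is a Sunday, so the first Sunday is February 1 and the fourth is February 22.
Daylight saving runs 27 September 2025 – 22 February 2026; March 18, 2026 is outside that window, so Ishath Canton is on standard time at UTC−04:00.
19:00 Ishath Canton + 4h = 23:00 UTC.
1 April 2026 is a Wednesday, so Sundays fall on 5, 12, 19, 26; the last is April 26.
1 October 2026 is a Thursday, so the first Sunday is October 4.
At the standard offset (UTC−09:00), 23:00 UTC − 9h = 14:00 Umell Canton standard time.
Daylight saving runs 26 April – 4 October; the standard-time date in Umell Canton, March 18, 2026, is outside that window, so Umell Canton is on standard time at UTC−09:00.
23:00 UTC − 9h = 14:00 Umell Canton.

14:00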